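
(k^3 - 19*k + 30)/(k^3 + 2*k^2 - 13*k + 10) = (k - 3)/(k - 1)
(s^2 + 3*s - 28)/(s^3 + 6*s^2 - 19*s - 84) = 1/(s + 3)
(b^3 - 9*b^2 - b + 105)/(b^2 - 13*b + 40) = (b^2 - 4*b - 21)/(b - 8)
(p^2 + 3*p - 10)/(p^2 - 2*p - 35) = (p - 2)/(p - 7)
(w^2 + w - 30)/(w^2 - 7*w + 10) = (w + 6)/(w - 2)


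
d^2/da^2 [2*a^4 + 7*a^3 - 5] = 6*a*(4*a + 7)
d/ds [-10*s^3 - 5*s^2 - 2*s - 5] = -30*s^2 - 10*s - 2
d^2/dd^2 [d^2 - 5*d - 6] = 2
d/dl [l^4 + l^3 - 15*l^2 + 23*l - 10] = 4*l^3 + 3*l^2 - 30*l + 23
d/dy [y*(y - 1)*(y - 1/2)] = 3*y^2 - 3*y + 1/2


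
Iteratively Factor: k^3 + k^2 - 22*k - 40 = (k + 4)*(k^2 - 3*k - 10) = (k + 2)*(k + 4)*(k - 5)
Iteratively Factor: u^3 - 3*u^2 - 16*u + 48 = (u - 4)*(u^2 + u - 12) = (u - 4)*(u - 3)*(u + 4)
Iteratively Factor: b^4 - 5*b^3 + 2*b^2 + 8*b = (b + 1)*(b^3 - 6*b^2 + 8*b) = b*(b + 1)*(b^2 - 6*b + 8) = b*(b - 2)*(b + 1)*(b - 4)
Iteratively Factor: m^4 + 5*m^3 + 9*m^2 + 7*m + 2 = (m + 2)*(m^3 + 3*m^2 + 3*m + 1) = (m + 1)*(m + 2)*(m^2 + 2*m + 1) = (m + 1)^2*(m + 2)*(m + 1)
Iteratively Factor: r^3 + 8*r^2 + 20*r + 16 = (r + 4)*(r^2 + 4*r + 4) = (r + 2)*(r + 4)*(r + 2)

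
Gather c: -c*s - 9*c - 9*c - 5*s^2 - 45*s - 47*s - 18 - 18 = c*(-s - 18) - 5*s^2 - 92*s - 36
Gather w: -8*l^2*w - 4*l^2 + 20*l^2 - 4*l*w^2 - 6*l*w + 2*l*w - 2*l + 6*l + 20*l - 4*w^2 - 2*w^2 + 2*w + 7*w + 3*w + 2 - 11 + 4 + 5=16*l^2 + 24*l + w^2*(-4*l - 6) + w*(-8*l^2 - 4*l + 12)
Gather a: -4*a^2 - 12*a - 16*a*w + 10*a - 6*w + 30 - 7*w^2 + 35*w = -4*a^2 + a*(-16*w - 2) - 7*w^2 + 29*w + 30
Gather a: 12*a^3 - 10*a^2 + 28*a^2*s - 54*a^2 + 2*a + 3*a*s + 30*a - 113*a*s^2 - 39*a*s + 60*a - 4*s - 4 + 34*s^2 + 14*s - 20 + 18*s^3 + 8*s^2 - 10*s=12*a^3 + a^2*(28*s - 64) + a*(-113*s^2 - 36*s + 92) + 18*s^3 + 42*s^2 - 24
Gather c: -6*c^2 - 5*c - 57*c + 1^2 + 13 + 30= -6*c^2 - 62*c + 44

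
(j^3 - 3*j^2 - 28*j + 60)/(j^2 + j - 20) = (j^2 - 8*j + 12)/(j - 4)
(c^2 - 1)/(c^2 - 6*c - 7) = (c - 1)/(c - 7)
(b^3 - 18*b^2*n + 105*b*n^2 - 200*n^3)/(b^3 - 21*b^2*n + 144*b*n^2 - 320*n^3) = (b - 5*n)/(b - 8*n)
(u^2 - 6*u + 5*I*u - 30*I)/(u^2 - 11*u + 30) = (u + 5*I)/(u - 5)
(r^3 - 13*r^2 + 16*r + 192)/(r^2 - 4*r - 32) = (r^2 - 5*r - 24)/(r + 4)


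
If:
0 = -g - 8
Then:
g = -8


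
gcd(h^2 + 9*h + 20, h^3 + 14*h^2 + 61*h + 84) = h + 4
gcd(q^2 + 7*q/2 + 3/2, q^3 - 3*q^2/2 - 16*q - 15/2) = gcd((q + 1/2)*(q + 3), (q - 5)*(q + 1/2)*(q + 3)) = q^2 + 7*q/2 + 3/2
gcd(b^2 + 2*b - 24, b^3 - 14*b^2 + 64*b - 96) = b - 4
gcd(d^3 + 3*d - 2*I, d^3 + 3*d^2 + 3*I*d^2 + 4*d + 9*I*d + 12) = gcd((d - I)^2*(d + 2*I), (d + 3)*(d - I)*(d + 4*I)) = d - I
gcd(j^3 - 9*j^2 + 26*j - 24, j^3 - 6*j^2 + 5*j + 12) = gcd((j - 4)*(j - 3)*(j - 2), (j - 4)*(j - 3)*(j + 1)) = j^2 - 7*j + 12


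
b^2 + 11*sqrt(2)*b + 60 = (b + 5*sqrt(2))*(b + 6*sqrt(2))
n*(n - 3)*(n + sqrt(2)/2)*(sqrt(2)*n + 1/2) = sqrt(2)*n^4 - 3*sqrt(2)*n^3 + 3*n^3/2 - 9*n^2/2 + sqrt(2)*n^2/4 - 3*sqrt(2)*n/4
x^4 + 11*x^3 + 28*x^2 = x^2*(x + 4)*(x + 7)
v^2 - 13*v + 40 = (v - 8)*(v - 5)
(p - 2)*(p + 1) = p^2 - p - 2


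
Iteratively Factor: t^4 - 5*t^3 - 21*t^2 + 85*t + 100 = (t + 1)*(t^3 - 6*t^2 - 15*t + 100) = (t + 1)*(t + 4)*(t^2 - 10*t + 25) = (t - 5)*(t + 1)*(t + 4)*(t - 5)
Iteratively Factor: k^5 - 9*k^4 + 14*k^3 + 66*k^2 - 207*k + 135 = (k - 3)*(k^4 - 6*k^3 - 4*k^2 + 54*k - 45) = (k - 3)^2*(k^3 - 3*k^2 - 13*k + 15) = (k - 3)^2*(k + 3)*(k^2 - 6*k + 5) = (k - 3)^2*(k - 1)*(k + 3)*(k - 5)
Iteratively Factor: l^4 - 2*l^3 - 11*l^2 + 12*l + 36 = (l - 3)*(l^3 + l^2 - 8*l - 12) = (l - 3)^2*(l^2 + 4*l + 4) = (l - 3)^2*(l + 2)*(l + 2)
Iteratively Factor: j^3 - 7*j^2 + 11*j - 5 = (j - 1)*(j^2 - 6*j + 5) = (j - 1)^2*(j - 5)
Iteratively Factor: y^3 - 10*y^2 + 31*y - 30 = (y - 3)*(y^2 - 7*y + 10) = (y - 3)*(y - 2)*(y - 5)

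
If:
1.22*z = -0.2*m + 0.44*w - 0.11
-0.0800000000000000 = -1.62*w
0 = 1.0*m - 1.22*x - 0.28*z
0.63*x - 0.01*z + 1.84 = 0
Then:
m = -3.42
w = 0.05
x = -2.91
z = 0.49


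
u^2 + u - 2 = (u - 1)*(u + 2)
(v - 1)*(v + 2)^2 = v^3 + 3*v^2 - 4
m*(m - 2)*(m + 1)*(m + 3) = m^4 + 2*m^3 - 5*m^2 - 6*m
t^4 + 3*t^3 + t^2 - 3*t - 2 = (t - 1)*(t + 1)^2*(t + 2)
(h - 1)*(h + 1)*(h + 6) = h^3 + 6*h^2 - h - 6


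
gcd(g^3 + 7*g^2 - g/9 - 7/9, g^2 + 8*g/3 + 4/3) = 1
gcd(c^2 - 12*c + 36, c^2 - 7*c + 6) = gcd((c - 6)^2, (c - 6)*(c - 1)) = c - 6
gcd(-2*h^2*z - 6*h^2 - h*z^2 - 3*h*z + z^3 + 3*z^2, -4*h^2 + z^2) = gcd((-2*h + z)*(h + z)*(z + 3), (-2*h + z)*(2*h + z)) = -2*h + z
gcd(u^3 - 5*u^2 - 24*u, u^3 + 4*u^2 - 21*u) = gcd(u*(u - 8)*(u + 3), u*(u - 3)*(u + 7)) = u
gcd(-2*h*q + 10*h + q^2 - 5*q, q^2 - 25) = q - 5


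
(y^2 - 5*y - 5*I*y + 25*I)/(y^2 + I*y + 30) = (y - 5)/(y + 6*I)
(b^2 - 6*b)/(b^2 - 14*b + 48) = b/(b - 8)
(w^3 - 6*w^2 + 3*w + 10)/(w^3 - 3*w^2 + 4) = (w - 5)/(w - 2)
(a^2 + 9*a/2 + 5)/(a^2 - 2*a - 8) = (a + 5/2)/(a - 4)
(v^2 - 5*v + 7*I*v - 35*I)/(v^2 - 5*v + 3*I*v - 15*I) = (v + 7*I)/(v + 3*I)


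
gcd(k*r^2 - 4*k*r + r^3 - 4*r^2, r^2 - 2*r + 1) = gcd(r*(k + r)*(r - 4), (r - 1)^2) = 1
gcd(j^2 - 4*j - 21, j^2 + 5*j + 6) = j + 3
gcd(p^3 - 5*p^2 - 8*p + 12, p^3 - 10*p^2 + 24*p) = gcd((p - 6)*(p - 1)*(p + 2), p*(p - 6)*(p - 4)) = p - 6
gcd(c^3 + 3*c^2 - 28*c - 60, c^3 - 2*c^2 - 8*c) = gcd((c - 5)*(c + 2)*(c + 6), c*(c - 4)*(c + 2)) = c + 2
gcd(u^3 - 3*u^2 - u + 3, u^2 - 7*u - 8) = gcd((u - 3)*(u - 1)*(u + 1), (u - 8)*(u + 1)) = u + 1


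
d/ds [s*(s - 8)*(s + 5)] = 3*s^2 - 6*s - 40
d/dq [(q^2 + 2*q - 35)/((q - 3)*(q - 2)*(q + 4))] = (-q^4 - 4*q^3 + 93*q^2 - 22*q - 442)/(q^6 - 2*q^5 - 27*q^4 + 76*q^3 + 148*q^2 - 672*q + 576)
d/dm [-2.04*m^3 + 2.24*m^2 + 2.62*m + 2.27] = -6.12*m^2 + 4.48*m + 2.62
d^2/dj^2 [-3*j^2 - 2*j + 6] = -6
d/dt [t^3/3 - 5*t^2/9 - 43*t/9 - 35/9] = t^2 - 10*t/9 - 43/9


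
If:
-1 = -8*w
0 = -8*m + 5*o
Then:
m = 5*o/8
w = 1/8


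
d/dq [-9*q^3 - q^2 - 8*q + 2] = -27*q^2 - 2*q - 8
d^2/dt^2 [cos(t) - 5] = -cos(t)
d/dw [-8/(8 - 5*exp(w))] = -40*exp(w)/(5*exp(w) - 8)^2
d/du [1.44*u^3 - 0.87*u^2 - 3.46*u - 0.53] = 4.32*u^2 - 1.74*u - 3.46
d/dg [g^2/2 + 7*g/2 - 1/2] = g + 7/2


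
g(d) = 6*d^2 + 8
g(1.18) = 16.35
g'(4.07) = 48.84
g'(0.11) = 1.32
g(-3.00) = 62.00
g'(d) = 12*d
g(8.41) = 432.37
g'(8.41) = 100.92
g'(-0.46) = -5.52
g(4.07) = 107.39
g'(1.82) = 21.84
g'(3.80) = 45.60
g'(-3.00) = -36.00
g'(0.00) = 0.00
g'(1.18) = 14.16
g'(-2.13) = -25.56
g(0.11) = 8.07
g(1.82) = 27.87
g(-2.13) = 35.22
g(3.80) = 94.64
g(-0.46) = 9.27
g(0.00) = 8.00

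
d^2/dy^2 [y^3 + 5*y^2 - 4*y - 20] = 6*y + 10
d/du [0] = 0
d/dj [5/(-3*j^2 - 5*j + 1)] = 5*(6*j + 5)/(3*j^2 + 5*j - 1)^2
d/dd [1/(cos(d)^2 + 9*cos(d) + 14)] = (2*cos(d) + 9)*sin(d)/(cos(d)^2 + 9*cos(d) + 14)^2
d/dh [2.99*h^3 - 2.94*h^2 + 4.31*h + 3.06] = 8.97*h^2 - 5.88*h + 4.31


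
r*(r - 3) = r^2 - 3*r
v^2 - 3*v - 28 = (v - 7)*(v + 4)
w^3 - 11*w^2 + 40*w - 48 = (w - 4)^2*(w - 3)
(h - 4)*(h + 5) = h^2 + h - 20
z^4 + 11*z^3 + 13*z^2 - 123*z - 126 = (z - 3)*(z + 1)*(z + 6)*(z + 7)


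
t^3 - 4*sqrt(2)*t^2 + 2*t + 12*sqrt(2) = (t - 3*sqrt(2))*(t - 2*sqrt(2))*(t + sqrt(2))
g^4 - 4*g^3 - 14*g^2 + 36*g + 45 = (g - 5)*(g - 3)*(g + 1)*(g + 3)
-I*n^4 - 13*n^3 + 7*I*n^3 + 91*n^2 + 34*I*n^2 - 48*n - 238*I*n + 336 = (n - 7)*(n - 8*I)*(n - 6*I)*(-I*n + 1)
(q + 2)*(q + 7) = q^2 + 9*q + 14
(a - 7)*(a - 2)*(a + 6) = a^3 - 3*a^2 - 40*a + 84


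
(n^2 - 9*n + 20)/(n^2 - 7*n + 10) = (n - 4)/(n - 2)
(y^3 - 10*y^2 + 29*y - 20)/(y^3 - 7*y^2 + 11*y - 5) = (y - 4)/(y - 1)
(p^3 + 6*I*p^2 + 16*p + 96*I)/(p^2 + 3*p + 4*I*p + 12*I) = (p^2 + 2*I*p + 24)/(p + 3)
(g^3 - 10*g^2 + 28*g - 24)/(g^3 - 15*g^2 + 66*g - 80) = (g^2 - 8*g + 12)/(g^2 - 13*g + 40)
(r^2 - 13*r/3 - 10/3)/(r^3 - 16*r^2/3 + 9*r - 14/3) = (3*r^2 - 13*r - 10)/(3*r^3 - 16*r^2 + 27*r - 14)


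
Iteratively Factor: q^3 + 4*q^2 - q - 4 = (q + 1)*(q^2 + 3*q - 4) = (q + 1)*(q + 4)*(q - 1)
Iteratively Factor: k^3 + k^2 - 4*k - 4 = (k + 2)*(k^2 - k - 2) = (k - 2)*(k + 2)*(k + 1)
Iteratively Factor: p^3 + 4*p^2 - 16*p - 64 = (p + 4)*(p^2 - 16) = (p + 4)^2*(p - 4)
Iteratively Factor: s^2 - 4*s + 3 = (s - 3)*(s - 1)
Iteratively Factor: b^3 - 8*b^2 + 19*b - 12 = (b - 3)*(b^2 - 5*b + 4) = (b - 3)*(b - 1)*(b - 4)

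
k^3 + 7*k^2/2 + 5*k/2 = k*(k + 1)*(k + 5/2)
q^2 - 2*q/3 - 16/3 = (q - 8/3)*(q + 2)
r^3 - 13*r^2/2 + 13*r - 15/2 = (r - 3)*(r - 5/2)*(r - 1)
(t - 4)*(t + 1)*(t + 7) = t^3 + 4*t^2 - 25*t - 28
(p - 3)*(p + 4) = p^2 + p - 12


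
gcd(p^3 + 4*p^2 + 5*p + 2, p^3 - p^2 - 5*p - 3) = p^2 + 2*p + 1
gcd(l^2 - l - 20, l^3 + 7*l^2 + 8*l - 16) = l + 4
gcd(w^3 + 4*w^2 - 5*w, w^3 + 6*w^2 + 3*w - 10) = w^2 + 4*w - 5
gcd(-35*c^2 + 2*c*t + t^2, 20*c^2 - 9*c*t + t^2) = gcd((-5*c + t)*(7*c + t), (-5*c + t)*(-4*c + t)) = -5*c + t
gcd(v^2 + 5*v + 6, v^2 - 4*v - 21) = v + 3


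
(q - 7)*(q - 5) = q^2 - 12*q + 35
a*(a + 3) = a^2 + 3*a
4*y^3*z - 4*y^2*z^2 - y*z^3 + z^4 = z*(-2*y + z)*(-y + z)*(2*y + z)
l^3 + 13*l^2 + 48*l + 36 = (l + 1)*(l + 6)^2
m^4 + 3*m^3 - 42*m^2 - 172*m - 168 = (m - 7)*(m + 2)^2*(m + 6)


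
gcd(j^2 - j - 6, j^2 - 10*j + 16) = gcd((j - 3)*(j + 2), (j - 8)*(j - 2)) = 1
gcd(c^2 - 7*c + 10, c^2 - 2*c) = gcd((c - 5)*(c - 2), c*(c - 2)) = c - 2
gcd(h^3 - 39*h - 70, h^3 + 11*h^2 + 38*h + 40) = h^2 + 7*h + 10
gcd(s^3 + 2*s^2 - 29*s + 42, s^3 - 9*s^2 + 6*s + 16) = s - 2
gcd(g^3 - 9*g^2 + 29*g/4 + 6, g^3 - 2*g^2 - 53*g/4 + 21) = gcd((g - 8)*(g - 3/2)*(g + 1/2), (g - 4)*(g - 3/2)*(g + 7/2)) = g - 3/2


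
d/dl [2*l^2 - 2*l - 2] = 4*l - 2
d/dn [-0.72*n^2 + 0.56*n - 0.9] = 0.56 - 1.44*n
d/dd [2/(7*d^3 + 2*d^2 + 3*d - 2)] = 2*(-21*d^2 - 4*d - 3)/(7*d^3 + 2*d^2 + 3*d - 2)^2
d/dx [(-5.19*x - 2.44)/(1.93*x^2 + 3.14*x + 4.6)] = (10.0167*x^2 + 9.4184*x - 16.2124)/(3.7249*x^4 + 12.1204*x^3 + 27.6156*x^2 + 28.888*x + 21.16)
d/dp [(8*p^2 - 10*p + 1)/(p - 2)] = (8*p^2 - 32*p + 19)/(p^2 - 4*p + 4)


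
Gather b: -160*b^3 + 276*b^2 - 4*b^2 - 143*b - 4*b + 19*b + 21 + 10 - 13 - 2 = -160*b^3 + 272*b^2 - 128*b + 16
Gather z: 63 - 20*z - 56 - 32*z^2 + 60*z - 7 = -32*z^2 + 40*z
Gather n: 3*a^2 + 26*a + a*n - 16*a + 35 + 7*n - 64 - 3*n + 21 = 3*a^2 + 10*a + n*(a + 4) - 8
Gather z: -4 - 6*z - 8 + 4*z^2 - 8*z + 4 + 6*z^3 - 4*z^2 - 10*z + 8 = 6*z^3 - 24*z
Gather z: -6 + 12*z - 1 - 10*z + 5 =2*z - 2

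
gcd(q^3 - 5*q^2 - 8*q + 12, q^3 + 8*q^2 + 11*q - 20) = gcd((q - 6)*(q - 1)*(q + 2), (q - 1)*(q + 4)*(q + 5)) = q - 1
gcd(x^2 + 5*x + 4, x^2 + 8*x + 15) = 1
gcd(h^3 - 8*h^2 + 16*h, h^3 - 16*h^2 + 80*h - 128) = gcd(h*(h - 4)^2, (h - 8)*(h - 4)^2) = h^2 - 8*h + 16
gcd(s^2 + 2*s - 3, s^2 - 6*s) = 1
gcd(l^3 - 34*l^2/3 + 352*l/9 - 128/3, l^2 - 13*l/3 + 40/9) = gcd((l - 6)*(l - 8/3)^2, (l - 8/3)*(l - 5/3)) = l - 8/3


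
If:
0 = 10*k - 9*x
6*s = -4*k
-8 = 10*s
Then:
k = 6/5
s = -4/5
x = 4/3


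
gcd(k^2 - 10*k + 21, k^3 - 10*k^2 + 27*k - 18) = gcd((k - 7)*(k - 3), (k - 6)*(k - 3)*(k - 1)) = k - 3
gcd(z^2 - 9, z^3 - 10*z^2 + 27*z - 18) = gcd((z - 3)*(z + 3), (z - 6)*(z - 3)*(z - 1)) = z - 3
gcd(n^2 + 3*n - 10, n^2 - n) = 1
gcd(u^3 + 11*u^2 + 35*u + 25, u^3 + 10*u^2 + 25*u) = u^2 + 10*u + 25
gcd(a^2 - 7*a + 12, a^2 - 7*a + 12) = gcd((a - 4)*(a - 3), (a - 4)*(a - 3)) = a^2 - 7*a + 12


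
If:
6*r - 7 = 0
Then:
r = 7/6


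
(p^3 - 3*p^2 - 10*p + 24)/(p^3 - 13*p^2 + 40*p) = (p^3 - 3*p^2 - 10*p + 24)/(p*(p^2 - 13*p + 40))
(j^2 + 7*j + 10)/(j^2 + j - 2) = (j + 5)/(j - 1)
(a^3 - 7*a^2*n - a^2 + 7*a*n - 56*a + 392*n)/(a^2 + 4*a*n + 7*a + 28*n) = (a^2 - 7*a*n - 8*a + 56*n)/(a + 4*n)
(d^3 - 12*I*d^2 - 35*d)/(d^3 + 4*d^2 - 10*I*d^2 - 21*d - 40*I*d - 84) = d*(d - 5*I)/(d^2 + d*(4 - 3*I) - 12*I)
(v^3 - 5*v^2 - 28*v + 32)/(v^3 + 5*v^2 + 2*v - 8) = (v - 8)/(v + 2)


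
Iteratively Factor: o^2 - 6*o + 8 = (o - 2)*(o - 4)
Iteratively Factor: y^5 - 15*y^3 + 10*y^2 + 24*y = (y + 1)*(y^4 - y^3 - 14*y^2 + 24*y) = (y + 1)*(y + 4)*(y^3 - 5*y^2 + 6*y) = (y - 2)*(y + 1)*(y + 4)*(y^2 - 3*y) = y*(y - 2)*(y + 1)*(y + 4)*(y - 3)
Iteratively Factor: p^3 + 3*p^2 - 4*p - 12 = (p + 3)*(p^2 - 4) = (p + 2)*(p + 3)*(p - 2)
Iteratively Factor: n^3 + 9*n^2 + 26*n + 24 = (n + 3)*(n^2 + 6*n + 8) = (n + 3)*(n + 4)*(n + 2)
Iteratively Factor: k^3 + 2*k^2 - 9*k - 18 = (k + 3)*(k^2 - k - 6) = (k - 3)*(k + 3)*(k + 2)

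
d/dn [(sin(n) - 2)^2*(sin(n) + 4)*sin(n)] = 4*(sin(n)^3 - 6*sin(n) + 4)*cos(n)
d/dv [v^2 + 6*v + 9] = 2*v + 6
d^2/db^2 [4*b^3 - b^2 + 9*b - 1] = 24*b - 2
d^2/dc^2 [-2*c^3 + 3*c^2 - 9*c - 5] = 6 - 12*c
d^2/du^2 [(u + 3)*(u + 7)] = 2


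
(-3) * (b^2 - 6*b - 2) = -3*b^2 + 18*b + 6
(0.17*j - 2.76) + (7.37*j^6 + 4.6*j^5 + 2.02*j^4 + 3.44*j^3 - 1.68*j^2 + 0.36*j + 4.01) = 7.37*j^6 + 4.6*j^5 + 2.02*j^4 + 3.44*j^3 - 1.68*j^2 + 0.53*j + 1.25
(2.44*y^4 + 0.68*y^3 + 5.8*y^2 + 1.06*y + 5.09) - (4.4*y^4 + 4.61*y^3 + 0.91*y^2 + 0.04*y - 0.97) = -1.96*y^4 - 3.93*y^3 + 4.89*y^2 + 1.02*y + 6.06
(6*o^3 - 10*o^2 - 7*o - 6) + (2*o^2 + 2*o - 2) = 6*o^3 - 8*o^2 - 5*o - 8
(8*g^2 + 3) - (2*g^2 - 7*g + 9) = 6*g^2 + 7*g - 6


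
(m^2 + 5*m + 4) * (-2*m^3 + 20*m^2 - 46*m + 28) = -2*m^5 + 10*m^4 + 46*m^3 - 122*m^2 - 44*m + 112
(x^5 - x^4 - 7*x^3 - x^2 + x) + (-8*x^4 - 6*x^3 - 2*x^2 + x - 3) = x^5 - 9*x^4 - 13*x^3 - 3*x^2 + 2*x - 3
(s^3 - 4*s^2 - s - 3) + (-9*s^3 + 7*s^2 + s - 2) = -8*s^3 + 3*s^2 - 5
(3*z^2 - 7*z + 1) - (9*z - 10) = 3*z^2 - 16*z + 11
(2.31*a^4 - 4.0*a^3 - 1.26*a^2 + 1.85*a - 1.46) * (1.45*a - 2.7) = 3.3495*a^5 - 12.037*a^4 + 8.973*a^3 + 6.0845*a^2 - 7.112*a + 3.942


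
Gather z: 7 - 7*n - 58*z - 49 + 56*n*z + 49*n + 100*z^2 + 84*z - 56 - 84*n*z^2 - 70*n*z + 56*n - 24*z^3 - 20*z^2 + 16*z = 98*n - 24*z^3 + z^2*(80 - 84*n) + z*(42 - 14*n) - 98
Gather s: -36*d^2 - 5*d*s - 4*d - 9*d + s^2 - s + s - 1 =-36*d^2 - 5*d*s - 13*d + s^2 - 1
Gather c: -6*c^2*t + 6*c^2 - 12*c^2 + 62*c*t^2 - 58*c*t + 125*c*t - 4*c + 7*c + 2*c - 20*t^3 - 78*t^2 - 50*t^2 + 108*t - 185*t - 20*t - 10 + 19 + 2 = c^2*(-6*t - 6) + c*(62*t^2 + 67*t + 5) - 20*t^3 - 128*t^2 - 97*t + 11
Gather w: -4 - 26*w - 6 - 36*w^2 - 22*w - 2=-36*w^2 - 48*w - 12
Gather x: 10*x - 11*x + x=0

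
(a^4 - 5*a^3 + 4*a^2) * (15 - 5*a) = -5*a^5 + 40*a^4 - 95*a^3 + 60*a^2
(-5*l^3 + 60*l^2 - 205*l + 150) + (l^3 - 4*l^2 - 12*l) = -4*l^3 + 56*l^2 - 217*l + 150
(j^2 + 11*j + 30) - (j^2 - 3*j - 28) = 14*j + 58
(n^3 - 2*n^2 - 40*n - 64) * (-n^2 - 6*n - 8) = -n^5 - 4*n^4 + 44*n^3 + 320*n^2 + 704*n + 512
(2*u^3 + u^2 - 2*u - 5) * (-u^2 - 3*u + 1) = -2*u^5 - 7*u^4 + u^3 + 12*u^2 + 13*u - 5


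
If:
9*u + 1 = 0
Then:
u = -1/9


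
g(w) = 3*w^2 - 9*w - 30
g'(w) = 6*w - 9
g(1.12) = -36.32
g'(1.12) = -2.28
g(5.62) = 14.17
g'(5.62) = 24.72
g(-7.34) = 197.69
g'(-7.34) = -53.04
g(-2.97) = 23.19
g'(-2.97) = -26.82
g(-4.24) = 62.09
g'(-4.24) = -34.44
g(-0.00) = -30.00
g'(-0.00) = -9.00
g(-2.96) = 22.92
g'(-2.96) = -26.76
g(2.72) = -32.28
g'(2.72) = 7.32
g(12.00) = 294.00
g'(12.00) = 63.00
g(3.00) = -30.00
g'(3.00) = 9.00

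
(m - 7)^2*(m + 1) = m^3 - 13*m^2 + 35*m + 49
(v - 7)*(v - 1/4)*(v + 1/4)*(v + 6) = v^4 - v^3 - 673*v^2/16 + v/16 + 21/8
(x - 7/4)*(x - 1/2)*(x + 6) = x^3 + 15*x^2/4 - 101*x/8 + 21/4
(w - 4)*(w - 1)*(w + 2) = w^3 - 3*w^2 - 6*w + 8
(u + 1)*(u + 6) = u^2 + 7*u + 6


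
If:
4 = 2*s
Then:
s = 2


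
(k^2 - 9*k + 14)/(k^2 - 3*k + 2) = (k - 7)/(k - 1)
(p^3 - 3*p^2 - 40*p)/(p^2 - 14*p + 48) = p*(p + 5)/(p - 6)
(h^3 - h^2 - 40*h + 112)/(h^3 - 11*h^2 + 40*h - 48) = (h + 7)/(h - 3)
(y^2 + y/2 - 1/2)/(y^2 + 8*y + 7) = (y - 1/2)/(y + 7)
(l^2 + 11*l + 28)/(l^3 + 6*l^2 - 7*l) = (l + 4)/(l*(l - 1))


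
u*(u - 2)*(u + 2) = u^3 - 4*u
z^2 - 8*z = z*(z - 8)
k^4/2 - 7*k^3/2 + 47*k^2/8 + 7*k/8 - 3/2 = (k/2 + 1/4)*(k - 4)*(k - 3)*(k - 1/2)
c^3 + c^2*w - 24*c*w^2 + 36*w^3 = (c - 3*w)*(c - 2*w)*(c + 6*w)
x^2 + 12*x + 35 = (x + 5)*(x + 7)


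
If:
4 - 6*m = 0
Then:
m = 2/3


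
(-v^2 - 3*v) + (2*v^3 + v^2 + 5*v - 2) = 2*v^3 + 2*v - 2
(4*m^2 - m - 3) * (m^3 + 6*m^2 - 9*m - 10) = 4*m^5 + 23*m^4 - 45*m^3 - 49*m^2 + 37*m + 30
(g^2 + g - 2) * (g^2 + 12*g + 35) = g^4 + 13*g^3 + 45*g^2 + 11*g - 70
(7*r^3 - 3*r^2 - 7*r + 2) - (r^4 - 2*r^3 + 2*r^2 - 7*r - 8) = -r^4 + 9*r^3 - 5*r^2 + 10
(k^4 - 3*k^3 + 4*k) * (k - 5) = k^5 - 8*k^4 + 15*k^3 + 4*k^2 - 20*k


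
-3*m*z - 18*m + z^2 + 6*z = (-3*m + z)*(z + 6)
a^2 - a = a*(a - 1)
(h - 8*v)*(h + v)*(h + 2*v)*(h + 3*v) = h^4 - 2*h^3*v - 37*h^2*v^2 - 82*h*v^3 - 48*v^4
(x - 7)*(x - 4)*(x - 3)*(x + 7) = x^4 - 7*x^3 - 37*x^2 + 343*x - 588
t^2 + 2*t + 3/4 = (t + 1/2)*(t + 3/2)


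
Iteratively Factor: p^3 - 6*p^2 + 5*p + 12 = (p + 1)*(p^2 - 7*p + 12) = (p - 3)*(p + 1)*(p - 4)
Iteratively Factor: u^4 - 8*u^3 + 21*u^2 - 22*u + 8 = (u - 1)*(u^3 - 7*u^2 + 14*u - 8) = (u - 4)*(u - 1)*(u^2 - 3*u + 2) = (u - 4)*(u - 2)*(u - 1)*(u - 1)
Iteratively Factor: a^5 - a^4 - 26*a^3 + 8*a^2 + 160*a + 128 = (a + 4)*(a^4 - 5*a^3 - 6*a^2 + 32*a + 32) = (a - 4)*(a + 4)*(a^3 - a^2 - 10*a - 8) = (a - 4)*(a + 2)*(a + 4)*(a^2 - 3*a - 4) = (a - 4)*(a + 1)*(a + 2)*(a + 4)*(a - 4)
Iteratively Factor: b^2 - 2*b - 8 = (b - 4)*(b + 2)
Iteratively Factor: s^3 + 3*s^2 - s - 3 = (s + 3)*(s^2 - 1) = (s - 1)*(s + 3)*(s + 1)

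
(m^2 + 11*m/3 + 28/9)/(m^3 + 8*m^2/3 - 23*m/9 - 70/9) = (3*m + 4)/(3*m^2 + m - 10)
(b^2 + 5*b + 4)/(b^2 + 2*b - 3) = (b^2 + 5*b + 4)/(b^2 + 2*b - 3)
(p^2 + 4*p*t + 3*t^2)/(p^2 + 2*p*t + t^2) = (p + 3*t)/(p + t)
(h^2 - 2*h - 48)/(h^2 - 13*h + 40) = (h + 6)/(h - 5)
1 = 1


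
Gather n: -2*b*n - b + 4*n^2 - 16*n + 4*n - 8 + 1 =-b + 4*n^2 + n*(-2*b - 12) - 7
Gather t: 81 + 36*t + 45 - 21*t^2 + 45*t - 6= -21*t^2 + 81*t + 120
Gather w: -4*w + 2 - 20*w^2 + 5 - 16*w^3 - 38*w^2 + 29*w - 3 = -16*w^3 - 58*w^2 + 25*w + 4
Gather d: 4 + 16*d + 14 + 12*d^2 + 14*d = 12*d^2 + 30*d + 18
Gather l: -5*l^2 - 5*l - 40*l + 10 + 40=-5*l^2 - 45*l + 50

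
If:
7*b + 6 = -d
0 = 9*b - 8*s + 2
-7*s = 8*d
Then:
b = -74/77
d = 8/11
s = -64/77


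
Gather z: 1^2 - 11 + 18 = 8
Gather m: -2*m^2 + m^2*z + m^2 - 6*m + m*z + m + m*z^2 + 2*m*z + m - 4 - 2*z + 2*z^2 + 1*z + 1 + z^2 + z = m^2*(z - 1) + m*(z^2 + 3*z - 4) + 3*z^2 - 3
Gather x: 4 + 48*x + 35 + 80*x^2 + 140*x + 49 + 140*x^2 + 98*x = 220*x^2 + 286*x + 88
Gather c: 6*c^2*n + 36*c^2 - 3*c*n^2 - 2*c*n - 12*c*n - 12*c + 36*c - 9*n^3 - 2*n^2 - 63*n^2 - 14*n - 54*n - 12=c^2*(6*n + 36) + c*(-3*n^2 - 14*n + 24) - 9*n^3 - 65*n^2 - 68*n - 12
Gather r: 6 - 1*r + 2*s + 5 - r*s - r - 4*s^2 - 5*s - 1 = r*(-s - 2) - 4*s^2 - 3*s + 10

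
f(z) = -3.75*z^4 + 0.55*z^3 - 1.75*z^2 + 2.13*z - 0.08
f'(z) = -15.0*z^3 + 1.65*z^2 - 3.5*z + 2.13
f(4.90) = -2128.75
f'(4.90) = -1740.14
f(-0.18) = -0.53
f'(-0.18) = 2.90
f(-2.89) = -295.72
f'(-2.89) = 388.09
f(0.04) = 0.00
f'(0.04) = 1.99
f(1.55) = -20.58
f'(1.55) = -55.19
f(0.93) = -1.98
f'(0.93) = -11.76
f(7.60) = -12354.35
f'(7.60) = -6513.81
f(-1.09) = -10.49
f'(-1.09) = 27.33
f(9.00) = -24325.46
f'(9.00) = -10830.72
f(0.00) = -0.08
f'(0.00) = 2.13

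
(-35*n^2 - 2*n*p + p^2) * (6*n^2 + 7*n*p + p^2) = -210*n^4 - 257*n^3*p - 43*n^2*p^2 + 5*n*p^3 + p^4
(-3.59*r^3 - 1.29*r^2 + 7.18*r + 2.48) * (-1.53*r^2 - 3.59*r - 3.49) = 5.4927*r^5 + 14.8618*r^4 + 6.1748*r^3 - 25.0685*r^2 - 33.9614*r - 8.6552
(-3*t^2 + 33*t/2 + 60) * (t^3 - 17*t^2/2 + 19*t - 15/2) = -3*t^5 + 42*t^4 - 549*t^3/4 - 174*t^2 + 4065*t/4 - 450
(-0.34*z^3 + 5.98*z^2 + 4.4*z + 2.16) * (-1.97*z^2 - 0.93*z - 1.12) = 0.6698*z^5 - 11.4644*z^4 - 13.8486*z^3 - 15.0448*z^2 - 6.9368*z - 2.4192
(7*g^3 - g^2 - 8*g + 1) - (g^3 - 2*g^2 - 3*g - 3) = 6*g^3 + g^2 - 5*g + 4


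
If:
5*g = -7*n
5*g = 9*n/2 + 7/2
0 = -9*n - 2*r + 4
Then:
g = 49/115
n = -7/23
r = 155/46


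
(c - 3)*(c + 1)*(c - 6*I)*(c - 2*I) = c^4 - 2*c^3 - 8*I*c^3 - 15*c^2 + 16*I*c^2 + 24*c + 24*I*c + 36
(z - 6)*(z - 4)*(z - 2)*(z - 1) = z^4 - 13*z^3 + 56*z^2 - 92*z + 48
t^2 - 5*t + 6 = (t - 3)*(t - 2)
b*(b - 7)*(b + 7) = b^3 - 49*b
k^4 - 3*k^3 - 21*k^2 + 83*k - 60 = (k - 4)*(k - 3)*(k - 1)*(k + 5)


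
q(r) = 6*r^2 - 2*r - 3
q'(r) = 12*r - 2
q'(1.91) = 20.92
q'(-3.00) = -38.00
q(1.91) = 15.07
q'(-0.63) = -9.56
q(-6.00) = 225.00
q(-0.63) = 0.64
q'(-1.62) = -21.44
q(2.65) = 33.84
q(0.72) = -1.33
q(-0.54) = -0.17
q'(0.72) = 6.64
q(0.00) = -3.00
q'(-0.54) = -8.48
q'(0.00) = -2.00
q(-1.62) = 15.99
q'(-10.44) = -127.28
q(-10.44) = 671.84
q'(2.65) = 29.80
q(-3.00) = 57.00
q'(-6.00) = -74.00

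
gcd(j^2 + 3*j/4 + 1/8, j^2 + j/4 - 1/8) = j + 1/2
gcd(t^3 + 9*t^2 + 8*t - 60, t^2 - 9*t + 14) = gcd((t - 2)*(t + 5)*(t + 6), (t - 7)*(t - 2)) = t - 2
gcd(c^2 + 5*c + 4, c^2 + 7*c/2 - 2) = c + 4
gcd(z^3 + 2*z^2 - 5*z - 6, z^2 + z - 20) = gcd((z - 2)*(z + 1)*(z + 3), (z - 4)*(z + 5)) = 1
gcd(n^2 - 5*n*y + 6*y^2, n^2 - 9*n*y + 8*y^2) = 1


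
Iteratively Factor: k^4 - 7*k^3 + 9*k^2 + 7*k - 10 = (k - 1)*(k^3 - 6*k^2 + 3*k + 10) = (k - 5)*(k - 1)*(k^2 - k - 2) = (k - 5)*(k - 2)*(k - 1)*(k + 1)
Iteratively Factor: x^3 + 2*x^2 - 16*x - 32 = (x - 4)*(x^2 + 6*x + 8) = (x - 4)*(x + 4)*(x + 2)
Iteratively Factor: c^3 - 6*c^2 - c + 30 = (c - 3)*(c^2 - 3*c - 10) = (c - 3)*(c + 2)*(c - 5)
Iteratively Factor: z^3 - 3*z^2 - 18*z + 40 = (z + 4)*(z^2 - 7*z + 10) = (z - 5)*(z + 4)*(z - 2)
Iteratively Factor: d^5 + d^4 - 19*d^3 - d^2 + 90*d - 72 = (d + 4)*(d^4 - 3*d^3 - 7*d^2 + 27*d - 18) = (d - 2)*(d + 4)*(d^3 - d^2 - 9*d + 9) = (d - 3)*(d - 2)*(d + 4)*(d^2 + 2*d - 3) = (d - 3)*(d - 2)*(d - 1)*(d + 4)*(d + 3)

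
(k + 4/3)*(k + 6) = k^2 + 22*k/3 + 8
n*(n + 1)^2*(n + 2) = n^4 + 4*n^3 + 5*n^2 + 2*n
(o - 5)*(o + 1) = o^2 - 4*o - 5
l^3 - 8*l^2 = l^2*(l - 8)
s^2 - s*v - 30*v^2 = (s - 6*v)*(s + 5*v)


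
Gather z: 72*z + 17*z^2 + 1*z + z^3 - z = z^3 + 17*z^2 + 72*z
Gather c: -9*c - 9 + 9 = -9*c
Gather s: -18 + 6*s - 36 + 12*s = 18*s - 54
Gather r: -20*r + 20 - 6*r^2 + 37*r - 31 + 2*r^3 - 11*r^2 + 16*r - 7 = 2*r^3 - 17*r^2 + 33*r - 18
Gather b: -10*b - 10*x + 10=-10*b - 10*x + 10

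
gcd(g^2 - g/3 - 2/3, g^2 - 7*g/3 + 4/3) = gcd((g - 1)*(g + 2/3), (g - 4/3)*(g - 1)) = g - 1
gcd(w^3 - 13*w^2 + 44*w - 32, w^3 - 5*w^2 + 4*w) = w^2 - 5*w + 4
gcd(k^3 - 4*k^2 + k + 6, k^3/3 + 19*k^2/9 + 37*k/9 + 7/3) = k + 1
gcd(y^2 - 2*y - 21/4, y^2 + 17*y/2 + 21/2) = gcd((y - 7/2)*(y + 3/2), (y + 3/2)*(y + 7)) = y + 3/2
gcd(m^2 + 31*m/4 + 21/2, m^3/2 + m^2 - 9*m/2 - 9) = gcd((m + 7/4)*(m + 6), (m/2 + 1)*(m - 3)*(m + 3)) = 1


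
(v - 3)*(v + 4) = v^2 + v - 12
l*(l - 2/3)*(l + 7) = l^3 + 19*l^2/3 - 14*l/3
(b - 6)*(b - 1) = b^2 - 7*b + 6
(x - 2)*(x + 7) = x^2 + 5*x - 14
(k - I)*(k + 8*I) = k^2 + 7*I*k + 8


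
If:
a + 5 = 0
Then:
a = -5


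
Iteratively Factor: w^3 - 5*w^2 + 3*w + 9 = (w + 1)*(w^2 - 6*w + 9) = (w - 3)*(w + 1)*(w - 3)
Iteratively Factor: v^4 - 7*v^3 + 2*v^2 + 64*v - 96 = (v - 2)*(v^3 - 5*v^2 - 8*v + 48) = (v - 4)*(v - 2)*(v^2 - v - 12) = (v - 4)^2*(v - 2)*(v + 3)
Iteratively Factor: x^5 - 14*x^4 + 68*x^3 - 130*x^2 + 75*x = (x - 3)*(x^4 - 11*x^3 + 35*x^2 - 25*x) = (x - 3)*(x - 1)*(x^3 - 10*x^2 + 25*x) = (x - 5)*(x - 3)*(x - 1)*(x^2 - 5*x) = (x - 5)^2*(x - 3)*(x - 1)*(x)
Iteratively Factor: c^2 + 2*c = (c + 2)*(c)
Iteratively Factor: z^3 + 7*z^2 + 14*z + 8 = (z + 2)*(z^2 + 5*z + 4) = (z + 2)*(z + 4)*(z + 1)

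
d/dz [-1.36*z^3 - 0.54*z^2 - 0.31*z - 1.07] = -4.08*z^2 - 1.08*z - 0.31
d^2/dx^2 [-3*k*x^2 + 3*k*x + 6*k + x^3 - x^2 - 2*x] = -6*k + 6*x - 2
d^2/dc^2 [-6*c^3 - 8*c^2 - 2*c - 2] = -36*c - 16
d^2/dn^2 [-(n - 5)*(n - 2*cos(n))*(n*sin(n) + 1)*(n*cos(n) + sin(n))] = 2*n^4*sin(2*n) - n^3*sin(n)/2 - 9*n^3*sin(3*n)/2 - 10*sqrt(2)*n^3*sin(2*n + pi/4) + n^3*cos(n) + 19*n^2*sin(n)/2 - 12*n^2*sin(2*n) + 45*n^2*sin(3*n)/2 - 5*n^2*cos(n)/2 + 36*n^2*cos(2*n) + 27*n^2*cos(3*n)/2 - 24*n*sin(n) + 9*n*sin(3*n) + 23*sqrt(2)*n*sin(2*n + pi/4) - 35*n*cos(n)/2 - 105*n*cos(3*n)/2 - 3*n - 2*sin(n) + 40*sin(2*n) - 20*sin(3*n) + 21*cos(n) + cos(2*n) - cos(3*n) + 7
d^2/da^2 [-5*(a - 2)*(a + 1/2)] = -10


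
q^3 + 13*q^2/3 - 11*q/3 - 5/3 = (q - 1)*(q + 1/3)*(q + 5)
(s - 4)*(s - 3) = s^2 - 7*s + 12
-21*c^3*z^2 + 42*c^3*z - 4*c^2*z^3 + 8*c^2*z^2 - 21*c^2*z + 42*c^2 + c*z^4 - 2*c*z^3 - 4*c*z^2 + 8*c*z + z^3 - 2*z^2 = (-7*c + z)*(3*c + z)*(z - 2)*(c*z + 1)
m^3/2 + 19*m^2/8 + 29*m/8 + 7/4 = (m/2 + 1/2)*(m + 7/4)*(m + 2)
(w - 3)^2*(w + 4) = w^3 - 2*w^2 - 15*w + 36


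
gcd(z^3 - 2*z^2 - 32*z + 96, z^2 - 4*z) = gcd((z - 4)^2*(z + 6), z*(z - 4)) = z - 4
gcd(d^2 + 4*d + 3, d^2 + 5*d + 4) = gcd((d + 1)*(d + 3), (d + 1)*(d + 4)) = d + 1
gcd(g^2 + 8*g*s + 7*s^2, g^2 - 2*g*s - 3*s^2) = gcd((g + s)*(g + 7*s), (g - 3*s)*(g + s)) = g + s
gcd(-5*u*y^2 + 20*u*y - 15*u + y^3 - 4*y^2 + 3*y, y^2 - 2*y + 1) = y - 1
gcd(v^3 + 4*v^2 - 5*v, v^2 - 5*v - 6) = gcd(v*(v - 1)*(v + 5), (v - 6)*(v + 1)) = 1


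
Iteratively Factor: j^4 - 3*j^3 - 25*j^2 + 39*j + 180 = (j - 4)*(j^3 + j^2 - 21*j - 45) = (j - 4)*(j + 3)*(j^2 - 2*j - 15) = (j - 4)*(j + 3)^2*(j - 5)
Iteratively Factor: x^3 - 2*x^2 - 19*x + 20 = (x - 5)*(x^2 + 3*x - 4) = (x - 5)*(x + 4)*(x - 1)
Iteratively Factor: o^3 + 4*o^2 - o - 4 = (o + 1)*(o^2 + 3*o - 4) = (o - 1)*(o + 1)*(o + 4)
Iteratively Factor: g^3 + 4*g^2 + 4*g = (g + 2)*(g^2 + 2*g) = (g + 2)^2*(g)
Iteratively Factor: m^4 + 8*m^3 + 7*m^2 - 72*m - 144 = (m + 3)*(m^3 + 5*m^2 - 8*m - 48) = (m + 3)*(m + 4)*(m^2 + m - 12) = (m + 3)*(m + 4)^2*(m - 3)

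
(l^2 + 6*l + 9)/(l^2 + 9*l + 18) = (l + 3)/(l + 6)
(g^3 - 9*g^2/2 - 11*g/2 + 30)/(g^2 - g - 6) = (g^2 - 3*g/2 - 10)/(g + 2)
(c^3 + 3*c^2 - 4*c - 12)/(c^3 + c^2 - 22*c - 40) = (c^2 + c - 6)/(c^2 - c - 20)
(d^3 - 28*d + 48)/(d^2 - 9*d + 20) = (d^2 + 4*d - 12)/(d - 5)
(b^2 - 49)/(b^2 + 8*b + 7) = (b - 7)/(b + 1)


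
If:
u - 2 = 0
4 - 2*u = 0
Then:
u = 2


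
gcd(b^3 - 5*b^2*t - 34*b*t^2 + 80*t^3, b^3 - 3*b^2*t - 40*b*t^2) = -b^2 + 3*b*t + 40*t^2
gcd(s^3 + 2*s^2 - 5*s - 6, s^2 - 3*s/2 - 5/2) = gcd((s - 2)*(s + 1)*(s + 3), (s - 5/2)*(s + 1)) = s + 1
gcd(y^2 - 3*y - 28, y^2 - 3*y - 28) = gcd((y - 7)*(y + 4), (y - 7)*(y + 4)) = y^2 - 3*y - 28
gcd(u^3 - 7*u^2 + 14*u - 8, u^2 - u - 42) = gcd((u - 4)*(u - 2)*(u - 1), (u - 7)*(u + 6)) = 1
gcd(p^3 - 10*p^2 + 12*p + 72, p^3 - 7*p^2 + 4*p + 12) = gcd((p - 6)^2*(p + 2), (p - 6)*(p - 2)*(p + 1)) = p - 6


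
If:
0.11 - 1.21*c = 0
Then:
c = 0.09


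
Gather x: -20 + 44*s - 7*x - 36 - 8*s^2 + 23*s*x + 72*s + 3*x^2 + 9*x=-8*s^2 + 116*s + 3*x^2 + x*(23*s + 2) - 56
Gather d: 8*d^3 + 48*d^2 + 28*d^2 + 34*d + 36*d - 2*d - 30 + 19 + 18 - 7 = 8*d^3 + 76*d^2 + 68*d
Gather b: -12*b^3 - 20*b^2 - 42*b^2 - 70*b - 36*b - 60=-12*b^3 - 62*b^2 - 106*b - 60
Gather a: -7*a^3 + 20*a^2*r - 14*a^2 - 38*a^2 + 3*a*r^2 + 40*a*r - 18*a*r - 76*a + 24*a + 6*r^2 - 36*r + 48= -7*a^3 + a^2*(20*r - 52) + a*(3*r^2 + 22*r - 52) + 6*r^2 - 36*r + 48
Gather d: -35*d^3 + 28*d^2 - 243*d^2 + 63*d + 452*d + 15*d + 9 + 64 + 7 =-35*d^3 - 215*d^2 + 530*d + 80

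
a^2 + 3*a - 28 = (a - 4)*(a + 7)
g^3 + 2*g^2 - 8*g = g*(g - 2)*(g + 4)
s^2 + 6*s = s*(s + 6)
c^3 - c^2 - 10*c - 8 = (c - 4)*(c + 1)*(c + 2)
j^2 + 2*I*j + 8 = (j - 2*I)*(j + 4*I)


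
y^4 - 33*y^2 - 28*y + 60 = (y - 6)*(y - 1)*(y + 2)*(y + 5)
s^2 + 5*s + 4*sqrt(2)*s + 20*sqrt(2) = (s + 5)*(s + 4*sqrt(2))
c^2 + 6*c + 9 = (c + 3)^2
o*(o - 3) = o^2 - 3*o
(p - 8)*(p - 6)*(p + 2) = p^3 - 12*p^2 + 20*p + 96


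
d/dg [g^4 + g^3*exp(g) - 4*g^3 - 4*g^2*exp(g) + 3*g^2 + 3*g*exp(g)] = g^3*exp(g) + 4*g^3 - g^2*exp(g) - 12*g^2 - 5*g*exp(g) + 6*g + 3*exp(g)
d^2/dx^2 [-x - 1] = 0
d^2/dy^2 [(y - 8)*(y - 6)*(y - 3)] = 6*y - 34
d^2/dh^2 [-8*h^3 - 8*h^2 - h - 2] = -48*h - 16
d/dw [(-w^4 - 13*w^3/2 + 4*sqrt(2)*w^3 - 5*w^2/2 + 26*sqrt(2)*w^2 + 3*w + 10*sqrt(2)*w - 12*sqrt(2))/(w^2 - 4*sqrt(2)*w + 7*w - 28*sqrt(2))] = (-4*w^3 - 55*w^2 - 182*w - 41)/(2*(w^2 + 14*w + 49))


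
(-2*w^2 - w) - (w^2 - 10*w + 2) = -3*w^2 + 9*w - 2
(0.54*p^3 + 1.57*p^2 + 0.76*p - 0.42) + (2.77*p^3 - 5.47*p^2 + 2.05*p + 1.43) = 3.31*p^3 - 3.9*p^2 + 2.81*p + 1.01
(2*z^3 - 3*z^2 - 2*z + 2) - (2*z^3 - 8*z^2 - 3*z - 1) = 5*z^2 + z + 3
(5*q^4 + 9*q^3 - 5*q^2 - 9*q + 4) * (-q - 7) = -5*q^5 - 44*q^4 - 58*q^3 + 44*q^2 + 59*q - 28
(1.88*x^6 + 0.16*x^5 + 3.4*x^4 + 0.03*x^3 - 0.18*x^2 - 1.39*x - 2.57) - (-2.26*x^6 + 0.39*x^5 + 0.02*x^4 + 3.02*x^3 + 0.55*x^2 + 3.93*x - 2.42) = 4.14*x^6 - 0.23*x^5 + 3.38*x^4 - 2.99*x^3 - 0.73*x^2 - 5.32*x - 0.15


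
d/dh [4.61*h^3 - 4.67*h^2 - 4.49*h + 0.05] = 13.83*h^2 - 9.34*h - 4.49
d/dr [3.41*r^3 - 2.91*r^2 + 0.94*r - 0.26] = 10.23*r^2 - 5.82*r + 0.94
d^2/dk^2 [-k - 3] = 0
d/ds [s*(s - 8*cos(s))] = 8*s*sin(s) + 2*s - 8*cos(s)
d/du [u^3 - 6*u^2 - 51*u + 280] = 3*u^2 - 12*u - 51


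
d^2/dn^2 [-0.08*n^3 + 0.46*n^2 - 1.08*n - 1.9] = 0.92 - 0.48*n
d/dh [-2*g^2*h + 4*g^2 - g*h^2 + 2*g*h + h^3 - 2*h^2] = -2*g^2 - 2*g*h + 2*g + 3*h^2 - 4*h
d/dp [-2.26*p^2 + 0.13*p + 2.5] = 0.13 - 4.52*p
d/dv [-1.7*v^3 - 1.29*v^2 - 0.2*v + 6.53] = -5.1*v^2 - 2.58*v - 0.2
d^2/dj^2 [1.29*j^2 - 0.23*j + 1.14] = 2.58000000000000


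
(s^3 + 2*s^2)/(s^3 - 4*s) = s/(s - 2)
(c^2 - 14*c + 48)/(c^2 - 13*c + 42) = (c - 8)/(c - 7)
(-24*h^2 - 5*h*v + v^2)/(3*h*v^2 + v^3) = (-8*h + v)/v^2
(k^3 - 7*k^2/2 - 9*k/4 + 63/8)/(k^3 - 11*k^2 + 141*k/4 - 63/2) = (k + 3/2)/(k - 6)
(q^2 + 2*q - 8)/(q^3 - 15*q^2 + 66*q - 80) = (q + 4)/(q^2 - 13*q + 40)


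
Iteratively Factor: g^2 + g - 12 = (g - 3)*(g + 4)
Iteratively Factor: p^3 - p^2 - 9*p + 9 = (p + 3)*(p^2 - 4*p + 3) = (p - 3)*(p + 3)*(p - 1)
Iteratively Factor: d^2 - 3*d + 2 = (d - 2)*(d - 1)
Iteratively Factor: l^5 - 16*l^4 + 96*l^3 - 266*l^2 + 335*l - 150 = (l - 1)*(l^4 - 15*l^3 + 81*l^2 - 185*l + 150) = (l - 5)*(l - 1)*(l^3 - 10*l^2 + 31*l - 30) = (l - 5)*(l - 2)*(l - 1)*(l^2 - 8*l + 15) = (l - 5)*(l - 3)*(l - 2)*(l - 1)*(l - 5)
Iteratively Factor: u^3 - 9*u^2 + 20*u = (u - 4)*(u^2 - 5*u) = u*(u - 4)*(u - 5)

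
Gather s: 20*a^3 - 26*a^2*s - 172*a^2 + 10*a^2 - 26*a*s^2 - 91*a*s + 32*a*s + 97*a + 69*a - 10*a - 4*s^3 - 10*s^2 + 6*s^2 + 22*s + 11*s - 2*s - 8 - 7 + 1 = 20*a^3 - 162*a^2 + 156*a - 4*s^3 + s^2*(-26*a - 4) + s*(-26*a^2 - 59*a + 31) - 14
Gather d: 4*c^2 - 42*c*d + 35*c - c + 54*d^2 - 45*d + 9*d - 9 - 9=4*c^2 + 34*c + 54*d^2 + d*(-42*c - 36) - 18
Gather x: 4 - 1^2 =3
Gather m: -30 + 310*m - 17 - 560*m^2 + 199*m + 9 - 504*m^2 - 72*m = -1064*m^2 + 437*m - 38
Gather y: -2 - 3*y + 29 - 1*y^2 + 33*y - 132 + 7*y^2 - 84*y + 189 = 6*y^2 - 54*y + 84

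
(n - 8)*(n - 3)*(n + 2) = n^3 - 9*n^2 + 2*n + 48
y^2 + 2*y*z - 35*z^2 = (y - 5*z)*(y + 7*z)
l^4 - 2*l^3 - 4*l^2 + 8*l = l*(l - 2)^2*(l + 2)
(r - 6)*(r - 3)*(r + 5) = r^3 - 4*r^2 - 27*r + 90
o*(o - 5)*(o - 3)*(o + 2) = o^4 - 6*o^3 - o^2 + 30*o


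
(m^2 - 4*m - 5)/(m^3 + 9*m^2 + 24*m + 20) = (m^2 - 4*m - 5)/(m^3 + 9*m^2 + 24*m + 20)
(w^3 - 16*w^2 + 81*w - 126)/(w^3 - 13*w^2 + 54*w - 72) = (w - 7)/(w - 4)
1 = 1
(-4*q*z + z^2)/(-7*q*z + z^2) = (4*q - z)/(7*q - z)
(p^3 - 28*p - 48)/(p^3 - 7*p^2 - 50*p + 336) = (p^2 + 6*p + 8)/(p^2 - p - 56)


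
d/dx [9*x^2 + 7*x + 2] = 18*x + 7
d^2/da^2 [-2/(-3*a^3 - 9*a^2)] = 4*(-(a + 1)*(a + 3) + 3*(a + 2)^2)/(a^4*(a + 3)^3)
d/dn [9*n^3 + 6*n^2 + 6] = 3*n*(9*n + 4)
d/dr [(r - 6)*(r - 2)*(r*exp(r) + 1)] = r^3*exp(r) - 5*r^2*exp(r) - 4*r*exp(r) + 2*r + 12*exp(r) - 8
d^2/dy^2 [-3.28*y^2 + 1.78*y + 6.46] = -6.56000000000000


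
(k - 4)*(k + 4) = k^2 - 16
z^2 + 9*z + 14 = (z + 2)*(z + 7)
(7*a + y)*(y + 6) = 7*a*y + 42*a + y^2 + 6*y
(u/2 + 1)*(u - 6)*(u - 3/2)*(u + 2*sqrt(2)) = u^4/2 - 11*u^3/4 + sqrt(2)*u^3 - 11*sqrt(2)*u^2/2 - 3*u^2 - 6*sqrt(2)*u + 9*u + 18*sqrt(2)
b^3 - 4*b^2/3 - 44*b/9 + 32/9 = (b - 8/3)*(b - 2/3)*(b + 2)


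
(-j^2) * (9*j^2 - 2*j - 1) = -9*j^4 + 2*j^3 + j^2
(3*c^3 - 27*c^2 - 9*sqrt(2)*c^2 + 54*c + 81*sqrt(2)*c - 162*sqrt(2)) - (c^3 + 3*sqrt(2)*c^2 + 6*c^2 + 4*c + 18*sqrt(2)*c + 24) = 2*c^3 - 33*c^2 - 12*sqrt(2)*c^2 + 50*c + 63*sqrt(2)*c - 162*sqrt(2) - 24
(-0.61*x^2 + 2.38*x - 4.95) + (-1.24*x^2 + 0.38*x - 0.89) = -1.85*x^2 + 2.76*x - 5.84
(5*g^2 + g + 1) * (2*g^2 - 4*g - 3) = 10*g^4 - 18*g^3 - 17*g^2 - 7*g - 3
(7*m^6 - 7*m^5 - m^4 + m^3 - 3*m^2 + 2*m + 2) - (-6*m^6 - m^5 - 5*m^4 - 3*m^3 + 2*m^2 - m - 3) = 13*m^6 - 6*m^5 + 4*m^4 + 4*m^3 - 5*m^2 + 3*m + 5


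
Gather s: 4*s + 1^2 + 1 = 4*s + 2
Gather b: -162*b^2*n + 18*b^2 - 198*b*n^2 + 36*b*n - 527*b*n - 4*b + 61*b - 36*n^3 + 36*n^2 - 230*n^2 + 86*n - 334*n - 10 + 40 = b^2*(18 - 162*n) + b*(-198*n^2 - 491*n + 57) - 36*n^3 - 194*n^2 - 248*n + 30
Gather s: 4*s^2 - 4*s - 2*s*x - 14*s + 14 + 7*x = 4*s^2 + s*(-2*x - 18) + 7*x + 14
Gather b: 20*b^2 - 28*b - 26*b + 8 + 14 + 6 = 20*b^2 - 54*b + 28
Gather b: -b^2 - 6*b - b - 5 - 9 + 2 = -b^2 - 7*b - 12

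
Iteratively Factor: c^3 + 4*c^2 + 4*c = (c)*(c^2 + 4*c + 4) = c*(c + 2)*(c + 2)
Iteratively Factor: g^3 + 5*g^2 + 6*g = (g)*(g^2 + 5*g + 6) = g*(g + 2)*(g + 3)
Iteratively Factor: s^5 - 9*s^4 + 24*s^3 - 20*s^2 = (s - 2)*(s^4 - 7*s^3 + 10*s^2) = (s - 5)*(s - 2)*(s^3 - 2*s^2) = s*(s - 5)*(s - 2)*(s^2 - 2*s) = s^2*(s - 5)*(s - 2)*(s - 2)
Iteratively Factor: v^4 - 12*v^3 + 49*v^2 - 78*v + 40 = (v - 4)*(v^3 - 8*v^2 + 17*v - 10) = (v - 4)*(v - 2)*(v^2 - 6*v + 5) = (v - 4)*(v - 2)*(v - 1)*(v - 5)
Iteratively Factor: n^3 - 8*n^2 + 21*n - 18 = (n - 3)*(n^2 - 5*n + 6) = (n - 3)*(n - 2)*(n - 3)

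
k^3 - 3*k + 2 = (k - 1)^2*(k + 2)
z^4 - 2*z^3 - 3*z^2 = z^2*(z - 3)*(z + 1)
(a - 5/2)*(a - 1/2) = a^2 - 3*a + 5/4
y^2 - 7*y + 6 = (y - 6)*(y - 1)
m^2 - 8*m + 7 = (m - 7)*(m - 1)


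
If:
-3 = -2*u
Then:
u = 3/2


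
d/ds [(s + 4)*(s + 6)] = 2*s + 10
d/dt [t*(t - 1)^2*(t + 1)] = 4*t^3 - 3*t^2 - 2*t + 1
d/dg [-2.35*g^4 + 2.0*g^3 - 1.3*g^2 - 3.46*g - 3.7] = -9.4*g^3 + 6.0*g^2 - 2.6*g - 3.46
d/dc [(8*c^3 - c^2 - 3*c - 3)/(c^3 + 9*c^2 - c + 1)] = (73*c^4 - 10*c^3 + 61*c^2 + 52*c - 6)/(c^6 + 18*c^5 + 79*c^4 - 16*c^3 + 19*c^2 - 2*c + 1)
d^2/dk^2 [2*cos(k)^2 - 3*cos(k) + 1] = 3*cos(k) - 4*cos(2*k)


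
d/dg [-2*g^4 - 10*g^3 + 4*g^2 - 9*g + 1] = -8*g^3 - 30*g^2 + 8*g - 9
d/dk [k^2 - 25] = 2*k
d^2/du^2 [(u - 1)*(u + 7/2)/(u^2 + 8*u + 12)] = (-11*u^3 - 93*u^2 - 348*u - 556)/(u^6 + 24*u^5 + 228*u^4 + 1088*u^3 + 2736*u^2 + 3456*u + 1728)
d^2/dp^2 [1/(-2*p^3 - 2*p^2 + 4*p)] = (p*(3*p + 1)*(p^2 + p - 2) - (3*p^2 + 2*p - 2)^2)/(p^3*(p^2 + p - 2)^3)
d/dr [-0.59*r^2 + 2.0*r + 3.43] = 2.0 - 1.18*r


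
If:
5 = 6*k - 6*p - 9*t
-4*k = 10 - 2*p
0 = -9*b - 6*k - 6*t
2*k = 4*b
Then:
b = 70/39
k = 140/39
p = 475/39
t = -245/39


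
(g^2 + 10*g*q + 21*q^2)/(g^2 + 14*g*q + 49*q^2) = (g + 3*q)/(g + 7*q)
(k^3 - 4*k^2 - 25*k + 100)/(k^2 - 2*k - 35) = (k^2 - 9*k + 20)/(k - 7)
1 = 1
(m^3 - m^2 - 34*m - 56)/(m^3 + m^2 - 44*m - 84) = (m + 4)/(m + 6)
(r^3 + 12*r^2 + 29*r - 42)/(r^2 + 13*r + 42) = r - 1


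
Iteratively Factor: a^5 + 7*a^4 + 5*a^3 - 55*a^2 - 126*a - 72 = (a - 3)*(a^4 + 10*a^3 + 35*a^2 + 50*a + 24) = (a - 3)*(a + 2)*(a^3 + 8*a^2 + 19*a + 12) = (a - 3)*(a + 2)*(a + 3)*(a^2 + 5*a + 4) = (a - 3)*(a + 1)*(a + 2)*(a + 3)*(a + 4)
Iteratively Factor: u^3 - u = (u)*(u^2 - 1) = u*(u + 1)*(u - 1)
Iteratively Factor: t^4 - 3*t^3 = (t)*(t^3 - 3*t^2) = t*(t - 3)*(t^2) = t^2*(t - 3)*(t)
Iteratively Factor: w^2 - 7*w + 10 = (w - 2)*(w - 5)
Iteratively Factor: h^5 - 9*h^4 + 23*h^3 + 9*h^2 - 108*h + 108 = (h - 3)*(h^4 - 6*h^3 + 5*h^2 + 24*h - 36) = (h - 3)^2*(h^3 - 3*h^2 - 4*h + 12) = (h - 3)^2*(h - 2)*(h^2 - h - 6) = (h - 3)^2*(h - 2)*(h + 2)*(h - 3)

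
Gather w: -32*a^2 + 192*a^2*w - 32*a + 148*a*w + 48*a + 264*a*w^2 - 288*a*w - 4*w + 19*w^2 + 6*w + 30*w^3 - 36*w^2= -32*a^2 + 16*a + 30*w^3 + w^2*(264*a - 17) + w*(192*a^2 - 140*a + 2)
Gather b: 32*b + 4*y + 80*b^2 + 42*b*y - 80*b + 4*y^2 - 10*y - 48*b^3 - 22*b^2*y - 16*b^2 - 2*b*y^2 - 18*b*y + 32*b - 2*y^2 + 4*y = -48*b^3 + b^2*(64 - 22*y) + b*(-2*y^2 + 24*y - 16) + 2*y^2 - 2*y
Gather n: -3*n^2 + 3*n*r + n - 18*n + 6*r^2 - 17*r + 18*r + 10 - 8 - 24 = -3*n^2 + n*(3*r - 17) + 6*r^2 + r - 22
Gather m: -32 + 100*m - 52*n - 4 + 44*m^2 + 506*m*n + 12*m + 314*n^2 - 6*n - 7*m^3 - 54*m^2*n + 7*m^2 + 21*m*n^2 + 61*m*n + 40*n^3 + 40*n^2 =-7*m^3 + m^2*(51 - 54*n) + m*(21*n^2 + 567*n + 112) + 40*n^3 + 354*n^2 - 58*n - 36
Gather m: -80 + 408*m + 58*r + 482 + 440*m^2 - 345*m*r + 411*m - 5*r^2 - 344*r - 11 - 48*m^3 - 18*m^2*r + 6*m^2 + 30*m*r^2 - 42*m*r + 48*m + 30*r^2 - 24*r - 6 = -48*m^3 + m^2*(446 - 18*r) + m*(30*r^2 - 387*r + 867) + 25*r^2 - 310*r + 385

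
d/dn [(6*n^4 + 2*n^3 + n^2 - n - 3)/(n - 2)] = (18*n^4 - 44*n^3 - 11*n^2 - 4*n + 5)/(n^2 - 4*n + 4)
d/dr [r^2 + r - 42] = 2*r + 1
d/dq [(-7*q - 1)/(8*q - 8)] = 1/(q^2 - 2*q + 1)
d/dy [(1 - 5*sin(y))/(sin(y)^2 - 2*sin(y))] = (5*cos(y) - 2/tan(y) + 2*cos(y)/sin(y)^2)/(sin(y) - 2)^2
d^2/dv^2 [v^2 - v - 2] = 2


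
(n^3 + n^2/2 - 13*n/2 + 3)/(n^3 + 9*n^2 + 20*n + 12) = (2*n^3 + n^2 - 13*n + 6)/(2*(n^3 + 9*n^2 + 20*n + 12))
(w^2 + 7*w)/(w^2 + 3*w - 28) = w/(w - 4)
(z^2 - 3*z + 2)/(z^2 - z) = (z - 2)/z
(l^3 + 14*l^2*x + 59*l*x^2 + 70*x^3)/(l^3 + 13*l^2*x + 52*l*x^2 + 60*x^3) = (l + 7*x)/(l + 6*x)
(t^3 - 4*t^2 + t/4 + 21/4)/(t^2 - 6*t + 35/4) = (2*t^2 - t - 3)/(2*t - 5)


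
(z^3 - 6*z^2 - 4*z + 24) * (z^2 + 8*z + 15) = z^5 + 2*z^4 - 37*z^3 - 98*z^2 + 132*z + 360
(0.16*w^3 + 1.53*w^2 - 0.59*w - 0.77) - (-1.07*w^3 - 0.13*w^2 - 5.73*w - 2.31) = 1.23*w^3 + 1.66*w^2 + 5.14*w + 1.54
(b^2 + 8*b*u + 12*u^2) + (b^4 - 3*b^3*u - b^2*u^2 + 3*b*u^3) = b^4 - 3*b^3*u - b^2*u^2 + b^2 + 3*b*u^3 + 8*b*u + 12*u^2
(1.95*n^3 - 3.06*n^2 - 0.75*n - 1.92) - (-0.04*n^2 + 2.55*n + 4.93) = 1.95*n^3 - 3.02*n^2 - 3.3*n - 6.85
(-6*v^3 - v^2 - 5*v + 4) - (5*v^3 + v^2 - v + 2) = -11*v^3 - 2*v^2 - 4*v + 2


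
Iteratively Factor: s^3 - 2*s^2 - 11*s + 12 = (s - 1)*(s^2 - s - 12) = (s - 4)*(s - 1)*(s + 3)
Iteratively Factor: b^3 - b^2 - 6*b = (b + 2)*(b^2 - 3*b) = (b - 3)*(b + 2)*(b)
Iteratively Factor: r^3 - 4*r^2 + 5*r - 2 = (r - 1)*(r^2 - 3*r + 2) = (r - 2)*(r - 1)*(r - 1)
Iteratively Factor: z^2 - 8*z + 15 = (z - 3)*(z - 5)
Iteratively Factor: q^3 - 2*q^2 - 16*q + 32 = (q - 4)*(q^2 + 2*q - 8) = (q - 4)*(q + 4)*(q - 2)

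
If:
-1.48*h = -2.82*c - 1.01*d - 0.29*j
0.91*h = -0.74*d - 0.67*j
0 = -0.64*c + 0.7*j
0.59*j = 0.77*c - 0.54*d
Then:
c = 0.00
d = 0.00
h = 0.00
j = 0.00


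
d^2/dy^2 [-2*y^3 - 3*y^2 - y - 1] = -12*y - 6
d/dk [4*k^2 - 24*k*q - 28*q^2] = 8*k - 24*q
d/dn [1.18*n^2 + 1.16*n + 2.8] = 2.36*n + 1.16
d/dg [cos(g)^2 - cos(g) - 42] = sin(g) - sin(2*g)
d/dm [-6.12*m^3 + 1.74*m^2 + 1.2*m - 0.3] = -18.36*m^2 + 3.48*m + 1.2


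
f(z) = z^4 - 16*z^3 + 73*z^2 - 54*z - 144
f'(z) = 4*z^3 - 48*z^2 + 146*z - 54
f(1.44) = -113.86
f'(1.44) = 68.65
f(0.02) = -145.05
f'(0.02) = -51.10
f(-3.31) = 1534.81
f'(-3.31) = -1208.21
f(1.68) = -96.58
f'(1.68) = 74.77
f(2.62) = -25.01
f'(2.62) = 70.97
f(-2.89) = 1077.72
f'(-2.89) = -973.39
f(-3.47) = 1735.86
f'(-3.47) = -1305.71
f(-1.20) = 55.64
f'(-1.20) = -305.23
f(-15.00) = 121716.00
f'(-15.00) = -26544.00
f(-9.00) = 24480.00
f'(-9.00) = -8172.00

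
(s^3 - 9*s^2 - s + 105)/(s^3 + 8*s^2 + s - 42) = (s^2 - 12*s + 35)/(s^2 + 5*s - 14)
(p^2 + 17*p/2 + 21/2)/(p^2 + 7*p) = (p + 3/2)/p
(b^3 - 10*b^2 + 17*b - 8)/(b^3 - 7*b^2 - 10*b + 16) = (b - 1)/(b + 2)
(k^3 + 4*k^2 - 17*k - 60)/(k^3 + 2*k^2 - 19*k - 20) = (k + 3)/(k + 1)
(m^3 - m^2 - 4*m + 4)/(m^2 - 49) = (m^3 - m^2 - 4*m + 4)/(m^2 - 49)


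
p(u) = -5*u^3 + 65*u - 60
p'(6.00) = -475.00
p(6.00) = -750.00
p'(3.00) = -70.00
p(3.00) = 0.00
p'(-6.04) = -482.22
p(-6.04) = 649.14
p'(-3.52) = -120.86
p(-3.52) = -70.73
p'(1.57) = 28.03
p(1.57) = 22.70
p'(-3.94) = -167.85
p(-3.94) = -10.29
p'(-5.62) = -408.77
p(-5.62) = 462.22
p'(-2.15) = -4.34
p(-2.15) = -150.06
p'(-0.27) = 63.91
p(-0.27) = -77.45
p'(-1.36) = 37.26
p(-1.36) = -135.82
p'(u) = 65 - 15*u^2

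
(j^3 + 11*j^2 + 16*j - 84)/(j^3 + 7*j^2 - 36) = (j + 7)/(j + 3)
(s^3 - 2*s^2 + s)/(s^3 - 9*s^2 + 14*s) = (s^2 - 2*s + 1)/(s^2 - 9*s + 14)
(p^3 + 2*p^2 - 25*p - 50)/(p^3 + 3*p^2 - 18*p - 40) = (p - 5)/(p - 4)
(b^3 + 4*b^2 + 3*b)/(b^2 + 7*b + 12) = b*(b + 1)/(b + 4)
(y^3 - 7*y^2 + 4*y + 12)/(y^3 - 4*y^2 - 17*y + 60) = (y^3 - 7*y^2 + 4*y + 12)/(y^3 - 4*y^2 - 17*y + 60)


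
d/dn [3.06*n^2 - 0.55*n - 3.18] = 6.12*n - 0.55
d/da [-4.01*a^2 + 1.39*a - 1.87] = 1.39 - 8.02*a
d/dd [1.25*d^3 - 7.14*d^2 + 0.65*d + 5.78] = 3.75*d^2 - 14.28*d + 0.65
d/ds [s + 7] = 1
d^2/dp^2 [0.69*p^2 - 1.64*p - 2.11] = 1.38000000000000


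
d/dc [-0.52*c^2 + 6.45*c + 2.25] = 6.45 - 1.04*c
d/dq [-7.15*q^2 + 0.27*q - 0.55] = 0.27 - 14.3*q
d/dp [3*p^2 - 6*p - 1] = 6*p - 6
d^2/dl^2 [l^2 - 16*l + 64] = 2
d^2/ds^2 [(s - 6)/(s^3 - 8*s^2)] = 2*(3*s^3 - 60*s^2 + 448*s - 1152)/(s^4*(s^3 - 24*s^2 + 192*s - 512))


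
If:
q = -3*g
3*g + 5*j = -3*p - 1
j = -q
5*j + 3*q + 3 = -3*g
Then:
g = -1/3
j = -1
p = 5/3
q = 1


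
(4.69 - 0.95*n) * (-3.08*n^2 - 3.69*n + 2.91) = 2.926*n^3 - 10.9397*n^2 - 20.0706*n + 13.6479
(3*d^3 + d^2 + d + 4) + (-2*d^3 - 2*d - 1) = d^3 + d^2 - d + 3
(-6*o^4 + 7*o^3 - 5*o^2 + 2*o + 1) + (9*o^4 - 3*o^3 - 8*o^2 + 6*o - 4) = 3*o^4 + 4*o^3 - 13*o^2 + 8*o - 3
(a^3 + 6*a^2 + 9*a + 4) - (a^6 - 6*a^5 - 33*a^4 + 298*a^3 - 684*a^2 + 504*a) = -a^6 + 6*a^5 + 33*a^4 - 297*a^3 + 690*a^2 - 495*a + 4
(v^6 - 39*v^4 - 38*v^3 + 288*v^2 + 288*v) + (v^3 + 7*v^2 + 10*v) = v^6 - 39*v^4 - 37*v^3 + 295*v^2 + 298*v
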